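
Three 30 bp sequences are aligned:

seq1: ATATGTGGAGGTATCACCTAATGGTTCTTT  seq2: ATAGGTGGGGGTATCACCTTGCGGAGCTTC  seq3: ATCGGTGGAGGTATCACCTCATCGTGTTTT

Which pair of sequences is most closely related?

seq1 and seq3

seq1–seq2: 8/30 differ, p = 0.267, d = 0.330.
seq1–seq3: 6/30 differ, p = 0.200, d = 0.233.
seq2–seq3: 9/30 differ, p = 0.300, d = 0.383.
The smallest distance is between seq1 and seq3.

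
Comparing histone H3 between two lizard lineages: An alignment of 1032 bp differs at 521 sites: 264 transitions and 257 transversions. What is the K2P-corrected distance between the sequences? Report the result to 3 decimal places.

P = 264/1032 ≈ 0.255814 and Q = 257/1032 ≈ 0.249031.
Under the Kimura two-parameter model, d = −½ ln(1 − 2P − Q) − ¼ ln(1 − 2Q).
1 − 2P − Q = 0.239341, giving −½ ln(0.239341) = 0.714933.
1 − 2Q = 0.501938, giving −¼ ln(0.501938) = 0.172320.
d = 0.714933 + 0.172320 = 0.887253.

0.887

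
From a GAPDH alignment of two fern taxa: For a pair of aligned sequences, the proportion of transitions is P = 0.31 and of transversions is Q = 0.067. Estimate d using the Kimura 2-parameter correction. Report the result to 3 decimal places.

Under the Kimura two-parameter model, d = −½ ln(1 − 2P − Q) − ¼ ln(1 − 2Q).
1 − 2P − Q = 0.313, giving −½ ln(0.313) = 0.580776.
1 − 2Q = 0.866, giving −¼ ln(0.866) = 0.035968.
d = 0.580776 + 0.035968 = 0.616744.

0.617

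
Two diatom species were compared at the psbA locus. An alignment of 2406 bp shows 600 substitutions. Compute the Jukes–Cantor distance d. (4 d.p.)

p = 600/2406 ≈ 0.249377.
d = −(3/4) ln(1 − 4p/3) = −0.75 ln(1 − 0.332503) = −0.75 ln(0.667497)
  = −0.75 × (-0.404220) = 0.303165 substitutions/site.

0.3032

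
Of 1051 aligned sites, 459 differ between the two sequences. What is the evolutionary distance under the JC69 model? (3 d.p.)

0.655

p = 459/1051 ≈ 0.436727.
d = −(3/4) ln(1 − 4p/3) = −0.75 ln(1 − 0.582303) = −0.75 ln(0.417697)
  = −0.75 × (-0.872999) = 0.654749 substitutions/site.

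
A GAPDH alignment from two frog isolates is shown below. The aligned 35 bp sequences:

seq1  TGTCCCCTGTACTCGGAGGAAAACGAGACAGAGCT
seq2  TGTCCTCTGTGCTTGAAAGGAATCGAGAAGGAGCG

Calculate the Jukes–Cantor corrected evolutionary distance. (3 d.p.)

0.360

The sequences differ at 10 of 35 sites (6, 11, 14, 16, 18, 20, 23, 29, 30, 35), so p = 10/35 ≈ 0.285714.
d = −(3/4) ln(1 − 4p/3) = −0.75 ln(1 − 0.380952) = −0.75 ln(0.619048)
  = −0.75 × (-0.479572) = 0.359679 substitutions/site.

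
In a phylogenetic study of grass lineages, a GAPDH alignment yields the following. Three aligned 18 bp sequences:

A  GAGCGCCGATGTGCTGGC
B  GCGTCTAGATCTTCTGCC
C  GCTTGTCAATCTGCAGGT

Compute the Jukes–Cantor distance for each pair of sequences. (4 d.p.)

A–B: 8/18 sites differ → p ≈ 0.444444, d = −0.75 ln(1 − 0.592592) = 0.673455 ≈ 0.6735.
A–C: 8/18 sites differ → p ≈ 0.444444, d = −0.75 ln(1 − 0.592592) = 0.673455 ≈ 0.6735.
B–C: 8/18 sites differ → p ≈ 0.444444, d = −0.75 ln(1 − 0.592592) = 0.673455 ≈ 0.6735.

d(A,B) = 0.6735, d(A,C) = 0.6735, d(B,C) = 0.6735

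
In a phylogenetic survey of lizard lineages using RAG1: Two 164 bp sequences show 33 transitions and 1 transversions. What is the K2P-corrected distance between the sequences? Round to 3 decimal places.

P = 33/164 ≈ 0.20122 and Q = 1/164 ≈ 0.006098.
Under the Kimura two-parameter model, d = −½ ln(1 − 2P − Q) − ¼ ln(1 − 2Q).
1 − 2P − Q = 0.591462, giving −½ ln(0.591462) = 0.262579.
1 − 2Q = 0.987804, giving −¼ ln(0.987804) = 0.003068.
d = 0.262579 + 0.003068 = 0.265647.

0.266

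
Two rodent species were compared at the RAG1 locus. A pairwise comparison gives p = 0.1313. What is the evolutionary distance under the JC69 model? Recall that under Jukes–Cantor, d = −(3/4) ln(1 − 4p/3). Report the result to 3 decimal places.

d = −(3/4) ln(1 − 4p/3) = −0.75 ln(1 − 0.175067) = −0.75 ln(0.824933)
  = −0.75 × (-0.192453) = 0.144340 substitutions/site.

0.144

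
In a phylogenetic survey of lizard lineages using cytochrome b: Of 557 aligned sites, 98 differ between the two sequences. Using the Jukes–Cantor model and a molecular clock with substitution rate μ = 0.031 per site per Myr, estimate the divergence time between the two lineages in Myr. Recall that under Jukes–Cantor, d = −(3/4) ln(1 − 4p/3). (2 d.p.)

3.23

p = 98/557 ≈ 0.175943.
d = −(3/4) ln(1 − 4p/3) = −0.75 ln(1 − 0.234591) = −0.75 ln(0.765409)
  = −0.75 × (-0.267345) = 0.200509 substitutions/site.
Under a molecular clock d = 2μt, so t = d/(2μ) = 0.200509 / (2 × 0.031) = 3.23 Myr.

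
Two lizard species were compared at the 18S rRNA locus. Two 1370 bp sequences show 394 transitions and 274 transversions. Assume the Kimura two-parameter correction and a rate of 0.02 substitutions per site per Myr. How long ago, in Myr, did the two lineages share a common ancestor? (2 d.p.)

21.85

P = 394/1370 ≈ 0.287591 and Q = 274/1370 = 0.2.
Under the Kimura two-parameter model, d = −½ ln(1 − 2P − Q) − ¼ ln(1 − 2Q).
1 − 2P − Q = 0.224818, giving −½ ln(0.224818) = 0.746232.
1 − 2Q = 0.6, giving −¼ ln(0.6) = 0.127706.
d = 0.746232 + 0.127706 = 0.873938.
Under a molecular clock d = 2μt, so t = d/(2μ) = 0.873938 / (2 × 0.02) = 21.85 Myr.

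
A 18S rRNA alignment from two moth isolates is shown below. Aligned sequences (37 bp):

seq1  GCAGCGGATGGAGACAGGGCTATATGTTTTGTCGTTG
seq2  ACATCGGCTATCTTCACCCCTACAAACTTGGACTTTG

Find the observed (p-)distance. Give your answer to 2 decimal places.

0.49

The sequences differ at 18 of 37 positions.
p = 18/37 = 0.486486… ≈ 0.49 (to 2 d.p.).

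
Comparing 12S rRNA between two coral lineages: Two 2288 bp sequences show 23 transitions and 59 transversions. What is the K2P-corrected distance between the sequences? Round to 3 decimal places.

P = 23/2288 ≈ 0.010052 and Q = 59/2288 ≈ 0.025787.
Under the Kimura two-parameter model, d = −½ ln(1 − 2P − Q) − ¼ ln(1 − 2Q).
1 − 2P − Q = 0.954109, giving −½ ln(0.954109) = 0.023489.
1 − 2Q = 0.948426, giving −¼ ln(0.948426) = 0.013238.
d = 0.023489 + 0.013238 = 0.036727.

0.037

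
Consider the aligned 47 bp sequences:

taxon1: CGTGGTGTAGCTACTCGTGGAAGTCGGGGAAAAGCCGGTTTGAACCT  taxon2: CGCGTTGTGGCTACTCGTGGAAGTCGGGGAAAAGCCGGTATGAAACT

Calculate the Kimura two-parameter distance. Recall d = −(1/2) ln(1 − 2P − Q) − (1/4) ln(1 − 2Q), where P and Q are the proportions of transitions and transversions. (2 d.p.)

0.11

Of 47 sites, 2 differences are transitions and 3 are transversions, so P = 2/47 ≈ 0.042553 and Q = 3/47 ≈ 0.06383.
Under the Kimura two-parameter model, d = −½ ln(1 − 2P − Q) − ¼ ln(1 − 2Q).
1 − 2P − Q = 0.851064, giving −½ ln(0.851064) = 0.080634.
1 − 2Q = 0.87234, giving −¼ ln(0.87234) = 0.034144.
d = 0.080634 + 0.034144 = 0.114778.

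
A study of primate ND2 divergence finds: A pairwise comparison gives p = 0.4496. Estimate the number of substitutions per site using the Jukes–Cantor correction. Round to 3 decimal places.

d = −(3/4) ln(1 − 4p/3) = −0.75 ln(1 − 0.599467) = −0.75 ln(0.400533)
  = −0.75 × (-0.914959) = 0.686219 substitutions/site.

0.686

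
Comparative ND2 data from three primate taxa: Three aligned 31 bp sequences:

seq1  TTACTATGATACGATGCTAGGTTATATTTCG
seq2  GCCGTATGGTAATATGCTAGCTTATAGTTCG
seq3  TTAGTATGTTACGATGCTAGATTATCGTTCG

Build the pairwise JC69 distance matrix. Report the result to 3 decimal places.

d(seq1,seq2) = 0.367, d(seq1,seq3) = 0.182, d(seq2,seq3) = 0.316

seq1–seq2: 9/31 sites differ → p ≈ 0.290323, d = −0.75 ln(1 − 0.387097) = 0.367161 ≈ 0.367.
seq1–seq3: 5/31 sites differ → p ≈ 0.16129, d = −0.75 ln(1 − 0.215053) = 0.181604 ≈ 0.182.
seq2–seq3: 8/31 sites differ → p ≈ 0.258065, d = −0.75 ln(1 − 0.344087) = 0.316295 ≈ 0.316.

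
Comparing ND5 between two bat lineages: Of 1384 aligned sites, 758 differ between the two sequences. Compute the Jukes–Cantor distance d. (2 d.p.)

0.98

p = 758/1384 ≈ 0.547688.
d = −(3/4) ln(1 − 4p/3) = −0.75 ln(1 − 0.730251) = −0.75 ln(0.269749)
  = −0.75 × (-1.310263) = 0.982697 substitutions/site.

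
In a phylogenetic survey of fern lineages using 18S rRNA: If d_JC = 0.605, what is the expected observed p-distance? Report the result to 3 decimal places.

0.415

p = (3/4)(1 − e^(−4d/3)) = 0.75 × (1 − e^(-0.806667)) = 0.75 × (1 − 0.446343) = 0.415243.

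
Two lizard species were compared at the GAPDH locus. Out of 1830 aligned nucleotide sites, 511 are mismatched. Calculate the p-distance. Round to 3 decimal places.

p = 511/1830 = 0.279234… ≈ 0.279 (to 3 d.p.).

0.279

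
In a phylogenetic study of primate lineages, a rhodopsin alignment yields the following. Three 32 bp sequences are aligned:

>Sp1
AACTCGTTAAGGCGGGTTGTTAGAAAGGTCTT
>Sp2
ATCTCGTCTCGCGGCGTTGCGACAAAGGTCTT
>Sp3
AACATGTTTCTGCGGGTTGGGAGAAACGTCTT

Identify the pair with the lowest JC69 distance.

Sp1–Sp2: 10/32 differ, p = 0.313, d = 0.404.
Sp1–Sp3: 8/32 differ, p = 0.250, d = 0.304.
Sp2–Sp3: 11/32 differ, p = 0.344, d = 0.460.
The smallest distance is between Sp1 and Sp3.

Sp1 and Sp3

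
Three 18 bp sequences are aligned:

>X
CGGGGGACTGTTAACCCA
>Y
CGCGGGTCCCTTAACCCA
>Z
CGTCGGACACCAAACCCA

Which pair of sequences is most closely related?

X–Y: 4/18 differ, p = 0.222, d = 0.264.
X–Z: 6/18 differ, p = 0.333, d = 0.441.
Y–Z: 6/18 differ, p = 0.333, d = 0.441.
The smallest distance is between X and Y.

X and Y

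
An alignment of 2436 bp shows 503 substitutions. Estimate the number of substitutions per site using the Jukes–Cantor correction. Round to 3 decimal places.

0.242

p = 503/2436 ≈ 0.206486.
d = −(3/4) ln(1 − 4p/3) = −0.75 ln(1 − 0.275315) = −0.75 ln(0.724685)
  = −0.75 × (-0.322018) = 0.241514 substitutions/site.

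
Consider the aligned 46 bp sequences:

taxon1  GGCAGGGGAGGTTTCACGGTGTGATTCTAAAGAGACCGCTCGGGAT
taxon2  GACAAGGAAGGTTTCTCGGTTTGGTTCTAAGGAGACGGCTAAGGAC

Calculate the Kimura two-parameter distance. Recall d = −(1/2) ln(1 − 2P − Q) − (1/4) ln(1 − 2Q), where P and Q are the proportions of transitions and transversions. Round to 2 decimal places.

Of 46 sites, 7 differences are transitions and 4 are transversions, so P = 7/46 ≈ 0.152174 and Q = 4/46 ≈ 0.086957.
Under the Kimura two-parameter model, d = −½ ln(1 − 2P − Q) − ¼ ln(1 − 2Q).
1 − 2P − Q = 0.608695, giving −½ ln(0.608695) = 0.248219.
1 − 2Q = 0.826086, giving −¼ ln(0.826086) = 0.047764.
d = 0.248219 + 0.047764 = 0.295983.

0.30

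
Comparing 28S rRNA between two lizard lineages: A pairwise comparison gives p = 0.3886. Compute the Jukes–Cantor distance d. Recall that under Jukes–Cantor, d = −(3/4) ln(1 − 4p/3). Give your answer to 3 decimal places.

0.548

d = −(3/4) ln(1 − 4p/3) = −0.75 ln(1 − 0.518133) = −0.75 ln(0.481867)
  = −0.75 × (-0.730087) = 0.547565 substitutions/site.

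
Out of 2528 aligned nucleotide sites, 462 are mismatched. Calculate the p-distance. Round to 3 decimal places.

p = 462/2528 = 0.182753… ≈ 0.183 (to 3 d.p.).

0.183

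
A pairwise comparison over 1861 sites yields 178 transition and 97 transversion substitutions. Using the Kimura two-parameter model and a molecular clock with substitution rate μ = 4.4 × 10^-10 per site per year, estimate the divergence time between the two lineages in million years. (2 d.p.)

189.77

P = 178/1861 ≈ 0.095648 and Q = 97/1861 ≈ 0.052123.
Under the Kimura two-parameter model, d = −½ ln(1 − 2P − Q) − ¼ ln(1 − 2Q).
1 − 2P − Q = 0.756581, giving −½ ln(0.756581) = 0.139473.
1 − 2Q = 0.895754, giving −¼ ln(0.895754) = 0.027522.
d = 0.139473 + 0.027522 = 0.166995.
Under a molecular clock d = 2μt, so t = d/(2μ) = 0.166995 / (2 × 4.4 × 10^-10) = 189.77 million years.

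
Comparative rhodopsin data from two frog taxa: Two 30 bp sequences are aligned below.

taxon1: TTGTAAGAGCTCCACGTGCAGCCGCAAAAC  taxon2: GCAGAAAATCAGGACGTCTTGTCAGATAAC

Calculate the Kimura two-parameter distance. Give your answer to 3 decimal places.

0.936

Of 30 sites, 6 differences are transitions and 10 are transversions, so P = 6/30 = 0.2 and Q = 10/30 ≈ 0.333333.
Under the Kimura two-parameter model, d = −½ ln(1 − 2P − Q) − ¼ ln(1 − 2Q).
1 − 2P − Q = 0.266667, giving −½ ln(0.266667) = 0.660877.
1 − 2Q = 0.333334, giving −¼ ln(0.333334) = 0.274653.
d = 0.660877 + 0.274653 = 0.935530.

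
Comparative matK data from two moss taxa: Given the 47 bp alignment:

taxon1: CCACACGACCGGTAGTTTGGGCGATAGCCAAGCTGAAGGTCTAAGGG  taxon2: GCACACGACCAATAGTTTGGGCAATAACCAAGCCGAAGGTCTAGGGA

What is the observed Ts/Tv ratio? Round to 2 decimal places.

7.00

Transitions are A↔G and C↔T; transversions are all other mismatches.
Transitions: 7. Transversions: 1.
R = 7/1 = 7.00.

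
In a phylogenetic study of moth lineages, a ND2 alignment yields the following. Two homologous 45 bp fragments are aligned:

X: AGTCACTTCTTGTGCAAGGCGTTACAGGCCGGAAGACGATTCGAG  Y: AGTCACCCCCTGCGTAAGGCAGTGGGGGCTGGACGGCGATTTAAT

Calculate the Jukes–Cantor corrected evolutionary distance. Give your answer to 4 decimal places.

0.4819

The sequences differ at 16 of 45 sites, so p = 16/45 ≈ 0.355556.
d = −(3/4) ln(1 − 4p/3) = −0.75 ln(1 − 0.474075) = −0.75 ln(0.525925)
  = −0.75 × (-0.642597) = 0.481948 substitutions/site.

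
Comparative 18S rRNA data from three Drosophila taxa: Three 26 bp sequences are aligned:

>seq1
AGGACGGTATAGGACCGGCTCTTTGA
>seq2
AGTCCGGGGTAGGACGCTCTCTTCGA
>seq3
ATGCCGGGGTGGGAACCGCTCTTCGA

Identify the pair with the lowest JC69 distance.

seq1–seq2: 8/26 differ, p = 0.308, d = 0.396.
seq1–seq3: 8/26 differ, p = 0.308, d = 0.396.
seq2–seq3: 6/26 differ, p = 0.231, d = 0.276.
The smallest distance is between seq2 and seq3.

seq2 and seq3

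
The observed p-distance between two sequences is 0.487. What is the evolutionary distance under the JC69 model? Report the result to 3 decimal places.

0.786

d = −(3/4) ln(1 − 4p/3) = −0.75 ln(1 − 0.649333) = −0.75 ln(0.350667)
  = −0.75 × (-1.047918) = 0.785939 substitutions/site.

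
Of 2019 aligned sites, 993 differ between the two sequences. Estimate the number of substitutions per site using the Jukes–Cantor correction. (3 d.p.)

p = 993/2019 ≈ 0.491828.
d = −(3/4) ln(1 − 4p/3) = −0.75 ln(1 − 0.655771) = −0.75 ln(0.344229)
  = −0.75 × (-1.066448) = 0.799836 substitutions/site.

0.800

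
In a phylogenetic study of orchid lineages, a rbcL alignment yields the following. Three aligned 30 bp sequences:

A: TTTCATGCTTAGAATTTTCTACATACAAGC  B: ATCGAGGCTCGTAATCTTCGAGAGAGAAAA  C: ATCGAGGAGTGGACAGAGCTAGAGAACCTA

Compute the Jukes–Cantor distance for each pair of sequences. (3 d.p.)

A–B: 14/30 sites differ → p ≈ 0.466667, d = −0.75 ln(1 − 0.622223) = 0.730088 ≈ 0.730.
A–C: 19/30 sites differ → p ≈ 0.633333, d = −0.75 ln(1 − 0.844444) = 1.395562 ≈ 1.396.
B–C: 14/30 sites differ → p ≈ 0.466667, d = −0.75 ln(1 − 0.622223) = 0.730088 ≈ 0.730.

d(A,B) = 0.730, d(A,C) = 1.396, d(B,C) = 0.730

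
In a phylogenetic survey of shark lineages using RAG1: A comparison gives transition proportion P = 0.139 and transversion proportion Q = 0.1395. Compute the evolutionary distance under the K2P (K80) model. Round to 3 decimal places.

Under the Kimura two-parameter model, d = −½ ln(1 − 2P − Q) − ¼ ln(1 − 2Q).
1 − 2P − Q = 0.5825, giving −½ ln(0.5825) = 0.270213.
1 − 2Q = 0.721, giving −¼ ln(0.721) = 0.081779.
d = 0.270213 + 0.081779 = 0.351992.

0.352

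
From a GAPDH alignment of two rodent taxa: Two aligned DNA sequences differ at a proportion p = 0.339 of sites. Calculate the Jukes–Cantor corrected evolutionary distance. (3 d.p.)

d = −(3/4) ln(1 − 4p/3) = −0.75 ln(1 − 0.452) = −0.75 ln(0.548)
  = −0.75 × (-0.601480) = 0.451110 substitutions/site.

0.451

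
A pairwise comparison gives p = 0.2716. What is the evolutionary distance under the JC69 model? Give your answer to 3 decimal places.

d = −(3/4) ln(1 − 4p/3) = −0.75 ln(1 − 0.362133) = −0.75 ln(0.637867)
  = −0.75 × (-0.449625) = 0.337219 substitutions/site.

0.337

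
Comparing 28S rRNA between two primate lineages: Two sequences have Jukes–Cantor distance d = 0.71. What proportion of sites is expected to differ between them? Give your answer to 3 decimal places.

p = (3/4)(1 − e^(−4d/3)) = 0.75 × (1 − e^(-0.946667)) = 0.75 × (1 − 0.388032) = 0.458976.

0.459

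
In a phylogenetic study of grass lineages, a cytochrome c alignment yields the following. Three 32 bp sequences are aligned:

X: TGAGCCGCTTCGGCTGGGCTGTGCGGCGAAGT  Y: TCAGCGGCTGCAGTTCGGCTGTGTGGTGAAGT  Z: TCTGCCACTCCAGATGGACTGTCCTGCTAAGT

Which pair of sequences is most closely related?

X and Y

X–Y: 8/32 differ, p = 0.250, d = 0.304.
X–Z: 10/32 differ, p = 0.313, d = 0.404.
Y–Z: 12/32 differ, p = 0.375, d = 0.520.
The smallest distance is between X and Y.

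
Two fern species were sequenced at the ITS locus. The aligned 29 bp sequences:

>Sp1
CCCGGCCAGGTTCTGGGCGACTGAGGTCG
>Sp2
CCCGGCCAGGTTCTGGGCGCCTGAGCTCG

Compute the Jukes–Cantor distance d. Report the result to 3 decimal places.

The sequences differ at 2 of 29 sites (20, 26), so p = 2/29 ≈ 0.068966.
d = −(3/4) ln(1 − 4p/3) = −0.75 ln(1 − 0.091955) = −0.75 ln(0.908045)
  = −0.75 × (-0.096461) = 0.072346 substitutions/site.

0.072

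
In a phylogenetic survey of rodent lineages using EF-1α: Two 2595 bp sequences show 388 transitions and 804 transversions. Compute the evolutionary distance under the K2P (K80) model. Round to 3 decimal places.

0.711

P = 388/2595 ≈ 0.149518 and Q = 804/2595 ≈ 0.309827.
Under the Kimura two-parameter model, d = −½ ln(1 − 2P − Q) − ¼ ln(1 − 2Q).
1 − 2P − Q = 0.391137, giving −½ ln(0.391137) = 0.469349.
1 − 2Q = 0.380346, giving −¼ ln(0.380346) = 0.241668.
d = 0.469349 + 0.241668 = 0.711017.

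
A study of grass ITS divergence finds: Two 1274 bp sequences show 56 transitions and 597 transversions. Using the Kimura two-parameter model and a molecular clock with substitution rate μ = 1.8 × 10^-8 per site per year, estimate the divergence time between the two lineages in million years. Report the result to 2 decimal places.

30.51

P = 56/1274 ≈ 0.043956 and Q = 597/1274 ≈ 0.468603.
Under the Kimura two-parameter model, d = −½ ln(1 − 2P − Q) − ¼ ln(1 − 2Q).
1 − 2P − Q = 0.443485, giving −½ ln(0.443485) = 0.406546.
1 − 2Q = 0.062794, giving −¼ ln(0.062794) = 0.691974.
d = 0.406546 + 0.691974 = 1.098520.
Under a molecular clock d = 2μt, so t = d/(2μ) = 1.098520 / (2 × 1.8 × 10^-8) = 30.51 million years.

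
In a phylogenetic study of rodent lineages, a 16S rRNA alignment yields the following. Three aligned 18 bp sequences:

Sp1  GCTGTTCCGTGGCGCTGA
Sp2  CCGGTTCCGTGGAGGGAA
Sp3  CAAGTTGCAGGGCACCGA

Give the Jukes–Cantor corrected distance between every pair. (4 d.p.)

Sp1–Sp2: 6/18 sites differ → p ≈ 0.333333, d = −0.75 ln(1 − 0.444444) = 0.440839 ≈ 0.4408.
Sp1–Sp3: 8/18 sites differ → p ≈ 0.444444, d = −0.75 ln(1 − 0.592592) = 0.673455 ≈ 0.6735.
Sp2–Sp3: 10/18 sites differ → p ≈ 0.555556, d = −0.75 ln(1 − 0.740741) = 1.012446 ≈ 1.0124.

d(Sp1,Sp2) = 0.4408, d(Sp1,Sp3) = 0.6735, d(Sp2,Sp3) = 1.0124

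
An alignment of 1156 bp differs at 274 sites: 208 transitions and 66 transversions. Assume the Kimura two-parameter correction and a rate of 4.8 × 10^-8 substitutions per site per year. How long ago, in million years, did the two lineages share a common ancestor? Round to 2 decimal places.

P = 208/1156 ≈ 0.179931 and Q = 66/1156 ≈ 0.057093.
Under the Kimura two-parameter model, d = −½ ln(1 − 2P − Q) − ¼ ln(1 − 2Q).
1 − 2P − Q = 0.583045, giving −½ ln(0.583045) = 0.269745.
1 − 2Q = 0.885814, giving −¼ ln(0.885814) = 0.030312.
d = 0.269745 + 0.030312 = 0.300057.
Under a molecular clock d = 2μt, so t = d/(2μ) = 0.300057 / (2 × 4.8 × 10^-8) = 3.13 million years.

3.13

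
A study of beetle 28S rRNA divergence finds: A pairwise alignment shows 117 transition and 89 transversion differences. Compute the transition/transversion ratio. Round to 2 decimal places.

1.31

R = 117/89 = 1.314606… ≈ 1.31 (to 2 d.p.).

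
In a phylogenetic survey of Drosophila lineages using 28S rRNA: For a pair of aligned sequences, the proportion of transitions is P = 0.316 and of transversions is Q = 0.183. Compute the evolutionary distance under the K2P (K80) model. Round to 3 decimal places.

0.958

Under the Kimura two-parameter model, d = −½ ln(1 − 2P − Q) − ¼ ln(1 − 2Q).
1 − 2P − Q = 0.185, giving −½ ln(0.185) = 0.843700.
1 − 2Q = 0.634, giving −¼ ln(0.634) = 0.113927.
d = 0.843700 + 0.113927 = 0.957627.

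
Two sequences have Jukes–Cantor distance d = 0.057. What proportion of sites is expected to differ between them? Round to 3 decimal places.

p = (3/4)(1 − e^(−4d/3)) = 0.75 × (1 − e^(-0.076)) = 0.75 × (1 − 0.926816) = 0.054888.

0.055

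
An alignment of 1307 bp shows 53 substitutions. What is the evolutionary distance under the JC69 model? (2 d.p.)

0.04

p = 53/1307 ≈ 0.040551.
d = −(3/4) ln(1 − 4p/3) = −0.75 ln(1 − 0.054068) = −0.75 ln(0.945932)
  = −0.75 × (-0.055585) = 0.041689 substitutions/site.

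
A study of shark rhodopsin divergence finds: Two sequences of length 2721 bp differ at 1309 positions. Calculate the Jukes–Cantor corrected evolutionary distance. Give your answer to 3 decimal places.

p = 1309/2721 ≈ 0.481073.
d = −(3/4) ln(1 − 4p/3) = −0.75 ln(1 − 0.641431) = −0.75 ln(0.358569)
  = −0.75 × (-1.025634) = 0.769226 substitutions/site.

0.769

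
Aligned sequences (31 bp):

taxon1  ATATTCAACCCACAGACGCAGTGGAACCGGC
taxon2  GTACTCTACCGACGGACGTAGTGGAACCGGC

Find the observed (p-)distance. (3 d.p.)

0.194

The sequences differ at 6 of 31 positions (sites 1, 4, 7, 11, 14, 19).
p = 6/31 = 0.193548… ≈ 0.194 (to 3 d.p.).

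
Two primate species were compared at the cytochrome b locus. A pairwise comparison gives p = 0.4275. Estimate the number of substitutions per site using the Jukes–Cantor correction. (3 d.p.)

d = −(3/4) ln(1 − 4p/3) = −0.75 ln(1 − 0.57) = −0.75 ln(0.43)
  = −0.75 × (-0.843970) = 0.632978 substitutions/site.

0.633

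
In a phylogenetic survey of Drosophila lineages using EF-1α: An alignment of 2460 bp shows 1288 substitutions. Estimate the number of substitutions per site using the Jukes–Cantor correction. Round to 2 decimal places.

0.90

p = 1288/2460 ≈ 0.523577.
d = −(3/4) ln(1 − 4p/3) = −0.75 ln(1 − 0.698103) = −0.75 ln(0.301897)
  = −0.75 × (-1.197669) = 0.898252 substitutions/site.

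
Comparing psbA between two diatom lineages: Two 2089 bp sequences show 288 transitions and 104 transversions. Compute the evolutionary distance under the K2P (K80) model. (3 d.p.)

P = 288/2089 ≈ 0.137865 and Q = 104/2089 ≈ 0.049785.
Under the Kimura two-parameter model, d = −½ ln(1 − 2P − Q) − ¼ ln(1 − 2Q).
1 − 2P − Q = 0.674485, giving −½ ln(0.674485) = 0.196903.
1 − 2Q = 0.90043, giving −¼ ln(0.90043) = 0.026221.
d = 0.196903 + 0.026221 = 0.223124.

0.223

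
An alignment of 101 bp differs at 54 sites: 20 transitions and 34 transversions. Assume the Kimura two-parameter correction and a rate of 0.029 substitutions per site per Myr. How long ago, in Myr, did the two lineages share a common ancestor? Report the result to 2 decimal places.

16.19

P = 20/101 ≈ 0.19802 and Q = 34/101 ≈ 0.336634.
Under the Kimura two-parameter model, d = −½ ln(1 − 2P − Q) − ¼ ln(1 − 2Q).
1 − 2P − Q = 0.267326, giving −½ ln(0.267326) = 0.659643.
1 − 2Q = 0.326732, giving −¼ ln(0.326732) = 0.279654.
d = 0.659643 + 0.279654 = 0.939297.
Under a molecular clock d = 2μt, so t = d/(2μ) = 0.939297 / (2 × 0.029) = 16.19 Myr.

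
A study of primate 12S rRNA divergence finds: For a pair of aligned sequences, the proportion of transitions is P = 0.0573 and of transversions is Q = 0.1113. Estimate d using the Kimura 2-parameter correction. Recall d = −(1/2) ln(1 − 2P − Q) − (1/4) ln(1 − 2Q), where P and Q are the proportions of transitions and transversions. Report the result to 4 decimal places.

Under the Kimura two-parameter model, d = −½ ln(1 − 2P − Q) − ¼ ln(1 − 2Q).
1 − 2P − Q = 0.7741, giving −½ ln(0.7741) = 0.128027.
1 − 2Q = 0.7774, giving −¼ ln(0.7774) = 0.062950.
d = 0.128027 + 0.062950 = 0.190977.

0.1910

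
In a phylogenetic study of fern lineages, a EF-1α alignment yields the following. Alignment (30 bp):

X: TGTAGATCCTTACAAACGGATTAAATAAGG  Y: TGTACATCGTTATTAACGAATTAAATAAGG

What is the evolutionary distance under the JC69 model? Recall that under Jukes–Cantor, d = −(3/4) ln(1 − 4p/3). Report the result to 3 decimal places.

The sequences differ at 5 of 30 sites (5, 9, 13, 14, 19), so p = 5/30 ≈ 0.166667.
d = −(3/4) ln(1 − 4p/3) = −0.75 ln(1 − 0.222223) = −0.75 ln(0.777777)
  = −0.75 × (-0.251315) = 0.188486 substitutions/site.

0.188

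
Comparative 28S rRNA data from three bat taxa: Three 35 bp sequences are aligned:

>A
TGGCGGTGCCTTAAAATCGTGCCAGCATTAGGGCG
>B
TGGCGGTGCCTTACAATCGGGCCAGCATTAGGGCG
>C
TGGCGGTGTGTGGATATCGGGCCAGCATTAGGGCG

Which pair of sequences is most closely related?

A and B

A–B: 2/35 differ, p = 0.057, d = 0.059.
A–C: 6/35 differ, p = 0.171, d = 0.195.
B–C: 6/35 differ, p = 0.171, d = 0.195.
The smallest distance is between A and B.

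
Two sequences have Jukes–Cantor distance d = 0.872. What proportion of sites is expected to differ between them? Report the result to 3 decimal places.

0.516

p = (3/4)(1 − e^(−4d/3)) = 0.75 × (1 − e^(-1.162667)) = 0.75 × (1 − 0.312651) = 0.515512.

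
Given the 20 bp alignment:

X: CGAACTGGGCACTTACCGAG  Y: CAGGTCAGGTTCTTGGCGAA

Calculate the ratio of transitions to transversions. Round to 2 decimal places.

Transitions are A↔G and C↔T; transversions are all other mismatches.
Transitions: 9. Transversions: 2.
R = 9/2 = 4.50.

4.50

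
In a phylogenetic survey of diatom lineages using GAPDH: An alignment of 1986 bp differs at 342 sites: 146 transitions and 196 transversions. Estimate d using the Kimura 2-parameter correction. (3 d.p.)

0.196

P = 146/1986 ≈ 0.073515 and Q = 196/1986 ≈ 0.098691.
Under the Kimura two-parameter model, d = −½ ln(1 − 2P − Q) − ¼ ln(1 − 2Q).
1 − 2P − Q = 0.754279, giving −½ ln(0.754279) = 0.140996.
1 − 2Q = 0.802618, giving −¼ ln(0.802618) = 0.054969.
d = 0.140996 + 0.054969 = 0.195965.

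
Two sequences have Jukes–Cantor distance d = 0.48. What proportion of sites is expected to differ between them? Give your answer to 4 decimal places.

p = (3/4)(1 − e^(−4d/3)) = 0.75 × (1 − e^(-0.64)) = 0.75 × (1 − 0.527292) = 0.354531.

0.3545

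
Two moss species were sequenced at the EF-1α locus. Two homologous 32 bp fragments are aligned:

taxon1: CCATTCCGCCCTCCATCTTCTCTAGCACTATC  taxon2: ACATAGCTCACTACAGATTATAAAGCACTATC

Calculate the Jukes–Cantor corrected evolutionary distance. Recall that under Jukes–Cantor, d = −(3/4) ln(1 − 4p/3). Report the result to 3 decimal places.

The sequences differ at 11 of 32 sites, so p = 11/32 = 0.34375.
d = −(3/4) ln(1 − 4p/3) = −0.75 ln(1 − 0.458333) = −0.75 ln(0.541667)
  = −0.75 × (-0.613104) = 0.459828 substitutions/site.

0.460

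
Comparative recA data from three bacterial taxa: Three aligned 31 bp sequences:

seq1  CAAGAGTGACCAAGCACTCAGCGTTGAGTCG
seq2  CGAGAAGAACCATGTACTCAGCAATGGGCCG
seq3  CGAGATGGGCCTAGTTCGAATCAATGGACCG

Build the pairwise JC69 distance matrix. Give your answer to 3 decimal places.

seq1–seq2: 10/31 sites differ → p ≈ 0.322581, d = −0.75 ln(1 − 0.430108) = 0.421731 ≈ 0.422.
seq1–seq3: 15/31 sites differ → p ≈ 0.483871, d = −0.75 ln(1 − 0.645161) = 0.777068 ≈ 0.777.
seq2–seq3: 10/31 sites differ → p ≈ 0.322581, d = −0.75 ln(1 − 0.430108) = 0.421731 ≈ 0.422.

d(seq1,seq2) = 0.422, d(seq1,seq3) = 0.777, d(seq2,seq3) = 0.422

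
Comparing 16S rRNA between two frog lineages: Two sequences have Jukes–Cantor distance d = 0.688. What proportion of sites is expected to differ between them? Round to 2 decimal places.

p = (3/4)(1 − e^(−4d/3)) = 0.75 × (1 − e^(-0.917333)) = 0.75 × (1 − 0.399583) = 0.450313.

0.45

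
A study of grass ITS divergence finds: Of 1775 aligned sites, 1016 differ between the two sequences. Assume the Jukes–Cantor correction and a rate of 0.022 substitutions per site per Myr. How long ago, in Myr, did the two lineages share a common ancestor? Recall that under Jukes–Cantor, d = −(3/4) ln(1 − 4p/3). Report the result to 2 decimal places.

p = 1016/1775 ≈ 0.572394.
d = −(3/4) ln(1 − 4p/3) = −0.75 ln(1 − 0.763192) = −0.75 ln(0.236808)
  = −0.75 × (-1.440506) = 1.080380 substitutions/site.
Under a molecular clock d = 2μt, so t = d/(2μ) = 1.080380 / (2 × 0.022) = 24.55 Myr.

24.55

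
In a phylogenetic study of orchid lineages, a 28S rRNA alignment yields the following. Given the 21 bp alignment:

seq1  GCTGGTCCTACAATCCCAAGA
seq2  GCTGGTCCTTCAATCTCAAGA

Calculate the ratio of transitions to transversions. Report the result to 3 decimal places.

Transitions are A↔G and C↔T; transversions are all other mismatches.
Transitions: 1. Transversions: 1.
R = 1/1 = 1.000.

1.000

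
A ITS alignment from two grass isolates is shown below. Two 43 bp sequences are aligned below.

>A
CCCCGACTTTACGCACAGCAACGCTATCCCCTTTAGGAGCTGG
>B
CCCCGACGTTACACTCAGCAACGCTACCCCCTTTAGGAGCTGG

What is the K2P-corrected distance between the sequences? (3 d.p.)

Of 43 sites, 2 differences are transitions and 2 are transversions, so P = 2/43 ≈ 0.046512 and Q = 2/43 ≈ 0.046512.
Under the Kimura two-parameter model, d = −½ ln(1 − 2P − Q) − ¼ ln(1 − 2Q).
1 − 2P − Q = 0.860464, giving −½ ln(0.860464) = 0.075142.
1 − 2Q = 0.906976, giving −¼ ln(0.906976) = 0.024410.
d = 0.075142 + 0.024410 = 0.099552.

0.100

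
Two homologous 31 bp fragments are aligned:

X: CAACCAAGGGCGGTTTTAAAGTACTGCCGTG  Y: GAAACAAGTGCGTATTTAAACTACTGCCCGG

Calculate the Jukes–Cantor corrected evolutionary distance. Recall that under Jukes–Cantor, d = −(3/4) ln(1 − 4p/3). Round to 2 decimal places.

The sequences differ at 8 of 31 sites (1, 4, 9, 13, 14, 21, 29, 30), so p = 8/31 ≈ 0.258065.
d = −(3/4) ln(1 − 4p/3) = −0.75 ln(1 − 0.344087) = −0.75 ln(0.655913)
  = −0.75 × (-0.421727) = 0.316295 substitutions/site.

0.32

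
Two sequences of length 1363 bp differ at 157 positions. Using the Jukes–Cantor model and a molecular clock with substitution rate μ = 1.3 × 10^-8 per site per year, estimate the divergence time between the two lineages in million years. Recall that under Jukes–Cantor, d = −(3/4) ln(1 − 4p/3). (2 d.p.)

4.81

p = 157/1363 ≈ 0.115187.
d = −(3/4) ln(1 − 4p/3) = −0.75 ln(1 − 0.153583) = −0.75 ln(0.846417)
  = −0.75 × (-0.166743) = 0.125057 substitutions/site.
Under a molecular clock d = 2μt, so t = d/(2μ) = 0.125057 / (2 × 1.3 × 10^-8) = 4.81 million years.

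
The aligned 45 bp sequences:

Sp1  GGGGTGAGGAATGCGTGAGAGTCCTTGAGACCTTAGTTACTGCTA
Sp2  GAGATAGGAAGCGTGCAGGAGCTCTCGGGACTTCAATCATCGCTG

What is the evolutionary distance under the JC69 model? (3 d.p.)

0.791

The sequences differ at 22 of 45 sites, so p = 22/45 ≈ 0.488889.
d = −(3/4) ln(1 − 4p/3) = −0.75 ln(1 − 0.651852) = −0.75 ln(0.348148)
  = −0.75 × (-1.055128) = 0.791346 substitutions/site.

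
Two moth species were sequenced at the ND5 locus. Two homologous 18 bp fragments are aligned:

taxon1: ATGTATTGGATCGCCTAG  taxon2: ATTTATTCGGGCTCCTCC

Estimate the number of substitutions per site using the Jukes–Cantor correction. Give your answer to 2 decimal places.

The sequences differ at 7 of 18 sites (3, 8, 10, 11, 13, 17, 18), so p = 7/18 ≈ 0.388889.
d = −(3/4) ln(1 − 4p/3) = −0.75 ln(1 − 0.518519) = −0.75 ln(0.481481)
  = −0.75 × (-0.730889) = 0.548167 substitutions/site.

0.55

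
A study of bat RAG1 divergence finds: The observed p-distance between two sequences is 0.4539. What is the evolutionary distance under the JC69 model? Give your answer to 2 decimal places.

0.70

d = −(3/4) ln(1 − 4p/3) = −0.75 ln(1 − 0.6052) = −0.75 ln(0.3948)
  = −0.75 × (-0.929376) = 0.697032 substitutions/site.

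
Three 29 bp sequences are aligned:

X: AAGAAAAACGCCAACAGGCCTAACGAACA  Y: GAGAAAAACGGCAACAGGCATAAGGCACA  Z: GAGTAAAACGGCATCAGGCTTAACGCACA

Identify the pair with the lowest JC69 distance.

Y and Z

X–Y: 5/29 differ, p = 0.172, d = 0.196.
X–Z: 6/29 differ, p = 0.207, d = 0.242.
Y–Z: 4/29 differ, p = 0.138, d = 0.152.
The smallest distance is between Y and Z.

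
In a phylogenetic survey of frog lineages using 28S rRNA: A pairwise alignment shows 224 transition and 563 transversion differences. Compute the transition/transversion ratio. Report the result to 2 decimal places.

0.40

R = 224/563 = 0.397868… ≈ 0.40 (to 2 d.p.).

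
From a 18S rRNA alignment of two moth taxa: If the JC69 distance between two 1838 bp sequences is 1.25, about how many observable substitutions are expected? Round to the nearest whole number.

1118

Invert JC69: p = (3/4)(1 − e^(−4d/3)) = 0.75 × (1 − e^(-1.666667)) = 0.75 × (1 − 0.188876) = 0.608343.
Expected differing sites = pL ≈ 0.608343 × 1838 = 1118.134434 ≈ 1118.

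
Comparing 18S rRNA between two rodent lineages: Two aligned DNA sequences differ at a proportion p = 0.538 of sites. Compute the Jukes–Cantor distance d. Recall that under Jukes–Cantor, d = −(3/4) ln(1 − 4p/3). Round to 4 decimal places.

d = −(3/4) ln(1 − 4p/3) = −0.75 ln(1 − 0.717333) = −0.75 ln(0.282667)
  = −0.75 × (-1.263486) = 0.947615 substitutions/site.

0.9476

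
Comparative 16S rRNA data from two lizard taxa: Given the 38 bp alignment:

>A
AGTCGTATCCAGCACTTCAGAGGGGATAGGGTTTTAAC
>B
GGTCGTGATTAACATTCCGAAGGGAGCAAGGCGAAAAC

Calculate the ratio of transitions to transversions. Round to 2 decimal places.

Transitions are A↔G and C↔T; transversions are all other mismatches.
Transitions: 14. Transversions: 4.
R = 14/4 = 3.50.

3.50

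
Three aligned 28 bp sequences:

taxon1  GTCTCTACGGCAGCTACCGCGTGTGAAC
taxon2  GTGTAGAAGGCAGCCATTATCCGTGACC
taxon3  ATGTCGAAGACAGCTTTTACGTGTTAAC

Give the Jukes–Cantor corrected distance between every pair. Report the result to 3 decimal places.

taxon1–taxon2: 12/28 sites differ → p ≈ 0.428571, d = −0.75 ln(1 − 0.571428) = 0.635472 ≈ 0.635.
taxon1–taxon3: 10/28 sites differ → p ≈ 0.357143, d = −0.75 ln(1 − 0.476191) = 0.484971 ≈ 0.485.
taxon2–taxon3: 10/28 sites differ → p ≈ 0.357143, d = −0.75 ln(1 − 0.476191) = 0.484971 ≈ 0.485.

d(taxon1,taxon2) = 0.635, d(taxon1,taxon3) = 0.485, d(taxon2,taxon3) = 0.485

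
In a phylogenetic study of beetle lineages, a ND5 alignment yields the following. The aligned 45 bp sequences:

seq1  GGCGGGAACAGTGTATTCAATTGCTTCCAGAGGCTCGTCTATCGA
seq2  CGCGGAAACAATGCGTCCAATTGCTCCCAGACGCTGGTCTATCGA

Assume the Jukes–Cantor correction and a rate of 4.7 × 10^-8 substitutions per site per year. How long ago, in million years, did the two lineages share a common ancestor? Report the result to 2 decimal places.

The sequences differ at 9 of 45 sites (1, 6, 11, 14, 15, 17, 26, 32, 36), so p = 9/45 = 0.2.
d = −(3/4) ln(1 − 4p/3) = −0.75 ln(1 − 0.266667) = −0.75 ln(0.733333)
  = −0.75 × (-0.310155) = 0.232616 substitutions/site.
Under a molecular clock d = 2μt, so t = d/(2μ) = 0.232616 / (2 × 4.7 × 10^-8) = 2.47 million years.

2.47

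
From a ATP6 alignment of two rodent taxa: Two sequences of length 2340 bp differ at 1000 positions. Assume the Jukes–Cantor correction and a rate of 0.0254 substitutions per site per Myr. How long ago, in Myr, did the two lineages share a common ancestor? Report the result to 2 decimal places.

p = 1000/2340 ≈ 0.42735.
d = −(3/4) ln(1 − 4p/3) = −0.75 ln(1 − 0.5698) = −0.75 ln(0.4302)
  = −0.75 × (-0.843505) = 0.632629 substitutions/site.
Under a molecular clock d = 2μt, so t = d/(2μ) = 0.632629 / (2 × 0.0254) = 12.45 Myr.

12.45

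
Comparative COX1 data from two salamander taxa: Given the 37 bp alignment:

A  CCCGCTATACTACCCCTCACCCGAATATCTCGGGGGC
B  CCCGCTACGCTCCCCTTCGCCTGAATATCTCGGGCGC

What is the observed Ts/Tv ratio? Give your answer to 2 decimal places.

Transitions are A↔G and C↔T; transversions are all other mismatches.
Transitions: 5. Transversions: 2.
R = 5/2 = 2.50.

2.50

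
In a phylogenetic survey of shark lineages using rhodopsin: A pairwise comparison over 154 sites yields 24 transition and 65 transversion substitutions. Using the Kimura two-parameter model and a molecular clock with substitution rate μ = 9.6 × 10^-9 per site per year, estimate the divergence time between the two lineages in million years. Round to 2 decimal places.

P = 24/154 ≈ 0.155844 and Q = 65/154 ≈ 0.422078.
Under the Kimura two-parameter model, d = −½ ln(1 − 2P − Q) − ¼ ln(1 − 2Q).
1 − 2P − Q = 0.266234, giving −½ ln(0.266234) = 0.661690.
1 − 2Q = 0.155844, giving −¼ ln(0.155844) = 0.464725.
d = 0.661690 + 0.464725 = 1.126415.
Under a molecular clock d = 2μt, so t = d/(2μ) = 1.126415 / (2 × 9.6 × 10^-9) = 58.67 million years.

58.67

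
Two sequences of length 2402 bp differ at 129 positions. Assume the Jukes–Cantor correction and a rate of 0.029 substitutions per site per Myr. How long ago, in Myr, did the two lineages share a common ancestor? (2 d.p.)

0.96

p = 129/2402 ≈ 0.053705.
d = −(3/4) ln(1 − 4p/3) = −0.75 ln(1 − 0.071607) = −0.75 ln(0.928393)
  = −0.75 × (-0.074300) = 0.055725 substitutions/site.
Under a molecular clock d = 2μt, so t = d/(2μ) = 0.055725 / (2 × 0.029) = 0.96 Myr.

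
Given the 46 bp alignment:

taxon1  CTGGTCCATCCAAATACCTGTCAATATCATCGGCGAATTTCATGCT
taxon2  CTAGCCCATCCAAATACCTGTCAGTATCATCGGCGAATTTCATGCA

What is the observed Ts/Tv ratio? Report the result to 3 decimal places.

Transitions are A↔G and C↔T; transversions are all other mismatches.
Transitions: 3. Transversions: 1.
R = 3/1 = 3.000.

3.000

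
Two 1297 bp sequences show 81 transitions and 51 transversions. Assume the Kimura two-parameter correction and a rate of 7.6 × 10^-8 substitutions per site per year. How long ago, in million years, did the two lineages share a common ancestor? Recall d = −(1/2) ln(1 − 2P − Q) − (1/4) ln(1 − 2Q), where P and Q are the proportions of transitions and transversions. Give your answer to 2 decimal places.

0.72

P = 81/1297 ≈ 0.062452 and Q = 51/1297 ≈ 0.039322.
Under the Kimura two-parameter model, d = −½ ln(1 − 2P − Q) − ¼ ln(1 − 2Q).
1 − 2P − Q = 0.835774, giving −½ ln(0.835774) = 0.089699.
1 − 2Q = 0.921356, giving −¼ ln(0.921356) = 0.020477.
d = 0.089699 + 0.020477 = 0.110176.
Under a molecular clock d = 2μt, so t = d/(2μ) = 0.110176 / (2 × 7.6 × 10^-8) = 0.72 million years.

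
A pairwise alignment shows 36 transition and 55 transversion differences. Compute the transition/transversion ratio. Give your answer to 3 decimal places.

R = 36/55 = 0.654545… ≈ 0.655 (to 3 d.p.).

0.655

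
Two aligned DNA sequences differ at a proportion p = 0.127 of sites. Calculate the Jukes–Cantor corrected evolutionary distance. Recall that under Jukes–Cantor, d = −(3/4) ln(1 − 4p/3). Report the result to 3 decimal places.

0.139

d = −(3/4) ln(1 − 4p/3) = −0.75 ln(1 − 0.169333) = −0.75 ln(0.830667)
  = −0.75 × (-0.185526) = 0.139145 substitutions/site.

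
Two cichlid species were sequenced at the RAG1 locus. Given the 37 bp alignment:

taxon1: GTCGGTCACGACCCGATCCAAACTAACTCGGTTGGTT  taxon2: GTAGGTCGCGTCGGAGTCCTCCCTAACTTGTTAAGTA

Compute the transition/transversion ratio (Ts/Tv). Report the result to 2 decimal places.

0.50

Transitions are A↔G and C↔T; transversions are all other mismatches.
Transitions: 5. Transversions: 10.
R = 5/10 = 0.50.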